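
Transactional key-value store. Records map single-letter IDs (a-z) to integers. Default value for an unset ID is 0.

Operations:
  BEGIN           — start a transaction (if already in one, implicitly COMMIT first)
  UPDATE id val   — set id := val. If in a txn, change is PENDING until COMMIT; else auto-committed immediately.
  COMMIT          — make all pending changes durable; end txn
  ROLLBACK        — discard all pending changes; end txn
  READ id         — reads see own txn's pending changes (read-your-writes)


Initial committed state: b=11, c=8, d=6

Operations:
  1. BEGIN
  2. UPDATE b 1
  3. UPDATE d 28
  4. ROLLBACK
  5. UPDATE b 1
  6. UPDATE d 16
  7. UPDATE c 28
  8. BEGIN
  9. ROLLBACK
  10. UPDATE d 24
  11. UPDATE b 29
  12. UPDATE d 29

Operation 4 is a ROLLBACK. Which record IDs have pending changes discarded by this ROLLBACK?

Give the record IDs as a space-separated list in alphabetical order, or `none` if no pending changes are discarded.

Answer: b d

Derivation:
Initial committed: {b=11, c=8, d=6}
Op 1: BEGIN: in_txn=True, pending={}
Op 2: UPDATE b=1 (pending; pending now {b=1})
Op 3: UPDATE d=28 (pending; pending now {b=1, d=28})
Op 4: ROLLBACK: discarded pending ['b', 'd']; in_txn=False
Op 5: UPDATE b=1 (auto-commit; committed b=1)
Op 6: UPDATE d=16 (auto-commit; committed d=16)
Op 7: UPDATE c=28 (auto-commit; committed c=28)
Op 8: BEGIN: in_txn=True, pending={}
Op 9: ROLLBACK: discarded pending []; in_txn=False
Op 10: UPDATE d=24 (auto-commit; committed d=24)
Op 11: UPDATE b=29 (auto-commit; committed b=29)
Op 12: UPDATE d=29 (auto-commit; committed d=29)
ROLLBACK at op 4 discards: ['b', 'd']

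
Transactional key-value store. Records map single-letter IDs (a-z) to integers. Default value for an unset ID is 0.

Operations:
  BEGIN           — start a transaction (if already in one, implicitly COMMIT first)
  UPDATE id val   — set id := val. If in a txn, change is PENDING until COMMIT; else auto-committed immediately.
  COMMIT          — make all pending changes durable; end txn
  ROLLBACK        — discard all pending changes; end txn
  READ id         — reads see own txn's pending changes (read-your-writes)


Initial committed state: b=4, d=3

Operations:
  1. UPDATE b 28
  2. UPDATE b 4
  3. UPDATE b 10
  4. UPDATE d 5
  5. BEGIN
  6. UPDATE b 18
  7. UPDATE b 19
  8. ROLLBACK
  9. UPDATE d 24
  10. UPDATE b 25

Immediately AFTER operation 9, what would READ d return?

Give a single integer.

Initial committed: {b=4, d=3}
Op 1: UPDATE b=28 (auto-commit; committed b=28)
Op 2: UPDATE b=4 (auto-commit; committed b=4)
Op 3: UPDATE b=10 (auto-commit; committed b=10)
Op 4: UPDATE d=5 (auto-commit; committed d=5)
Op 5: BEGIN: in_txn=True, pending={}
Op 6: UPDATE b=18 (pending; pending now {b=18})
Op 7: UPDATE b=19 (pending; pending now {b=19})
Op 8: ROLLBACK: discarded pending ['b']; in_txn=False
Op 9: UPDATE d=24 (auto-commit; committed d=24)
After op 9: visible(d) = 24 (pending={}, committed={b=10, d=24})

Answer: 24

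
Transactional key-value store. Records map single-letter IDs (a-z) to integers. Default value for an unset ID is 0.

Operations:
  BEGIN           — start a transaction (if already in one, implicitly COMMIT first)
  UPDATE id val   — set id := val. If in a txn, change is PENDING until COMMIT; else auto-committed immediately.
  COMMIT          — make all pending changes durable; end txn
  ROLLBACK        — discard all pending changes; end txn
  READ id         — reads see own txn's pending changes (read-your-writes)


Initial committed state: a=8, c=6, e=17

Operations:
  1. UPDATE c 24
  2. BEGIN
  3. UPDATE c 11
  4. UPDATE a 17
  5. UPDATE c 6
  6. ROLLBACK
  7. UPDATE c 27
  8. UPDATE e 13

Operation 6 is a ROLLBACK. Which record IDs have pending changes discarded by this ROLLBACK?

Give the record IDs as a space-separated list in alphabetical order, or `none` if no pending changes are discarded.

Initial committed: {a=8, c=6, e=17}
Op 1: UPDATE c=24 (auto-commit; committed c=24)
Op 2: BEGIN: in_txn=True, pending={}
Op 3: UPDATE c=11 (pending; pending now {c=11})
Op 4: UPDATE a=17 (pending; pending now {a=17, c=11})
Op 5: UPDATE c=6 (pending; pending now {a=17, c=6})
Op 6: ROLLBACK: discarded pending ['a', 'c']; in_txn=False
Op 7: UPDATE c=27 (auto-commit; committed c=27)
Op 8: UPDATE e=13 (auto-commit; committed e=13)
ROLLBACK at op 6 discards: ['a', 'c']

Answer: a c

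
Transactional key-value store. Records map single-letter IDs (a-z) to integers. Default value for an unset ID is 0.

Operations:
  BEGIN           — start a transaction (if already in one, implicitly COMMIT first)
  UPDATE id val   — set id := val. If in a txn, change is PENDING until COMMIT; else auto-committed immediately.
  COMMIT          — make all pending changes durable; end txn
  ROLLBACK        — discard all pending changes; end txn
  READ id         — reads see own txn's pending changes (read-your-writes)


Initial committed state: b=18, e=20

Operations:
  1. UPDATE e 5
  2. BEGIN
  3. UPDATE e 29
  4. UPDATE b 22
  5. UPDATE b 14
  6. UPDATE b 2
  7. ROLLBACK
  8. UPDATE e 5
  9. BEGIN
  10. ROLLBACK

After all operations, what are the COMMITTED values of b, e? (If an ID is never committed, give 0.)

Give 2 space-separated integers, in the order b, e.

Initial committed: {b=18, e=20}
Op 1: UPDATE e=5 (auto-commit; committed e=5)
Op 2: BEGIN: in_txn=True, pending={}
Op 3: UPDATE e=29 (pending; pending now {e=29})
Op 4: UPDATE b=22 (pending; pending now {b=22, e=29})
Op 5: UPDATE b=14 (pending; pending now {b=14, e=29})
Op 6: UPDATE b=2 (pending; pending now {b=2, e=29})
Op 7: ROLLBACK: discarded pending ['b', 'e']; in_txn=False
Op 8: UPDATE e=5 (auto-commit; committed e=5)
Op 9: BEGIN: in_txn=True, pending={}
Op 10: ROLLBACK: discarded pending []; in_txn=False
Final committed: {b=18, e=5}

Answer: 18 5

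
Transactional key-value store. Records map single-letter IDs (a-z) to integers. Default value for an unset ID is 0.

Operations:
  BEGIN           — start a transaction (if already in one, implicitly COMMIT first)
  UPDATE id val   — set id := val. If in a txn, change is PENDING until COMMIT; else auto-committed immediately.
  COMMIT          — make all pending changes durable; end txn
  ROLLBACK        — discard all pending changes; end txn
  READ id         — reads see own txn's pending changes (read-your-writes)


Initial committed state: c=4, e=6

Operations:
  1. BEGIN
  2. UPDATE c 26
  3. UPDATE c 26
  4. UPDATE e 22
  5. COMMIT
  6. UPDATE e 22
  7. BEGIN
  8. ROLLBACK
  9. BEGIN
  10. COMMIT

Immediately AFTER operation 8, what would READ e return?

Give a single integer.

Answer: 22

Derivation:
Initial committed: {c=4, e=6}
Op 1: BEGIN: in_txn=True, pending={}
Op 2: UPDATE c=26 (pending; pending now {c=26})
Op 3: UPDATE c=26 (pending; pending now {c=26})
Op 4: UPDATE e=22 (pending; pending now {c=26, e=22})
Op 5: COMMIT: merged ['c', 'e'] into committed; committed now {c=26, e=22}
Op 6: UPDATE e=22 (auto-commit; committed e=22)
Op 7: BEGIN: in_txn=True, pending={}
Op 8: ROLLBACK: discarded pending []; in_txn=False
After op 8: visible(e) = 22 (pending={}, committed={c=26, e=22})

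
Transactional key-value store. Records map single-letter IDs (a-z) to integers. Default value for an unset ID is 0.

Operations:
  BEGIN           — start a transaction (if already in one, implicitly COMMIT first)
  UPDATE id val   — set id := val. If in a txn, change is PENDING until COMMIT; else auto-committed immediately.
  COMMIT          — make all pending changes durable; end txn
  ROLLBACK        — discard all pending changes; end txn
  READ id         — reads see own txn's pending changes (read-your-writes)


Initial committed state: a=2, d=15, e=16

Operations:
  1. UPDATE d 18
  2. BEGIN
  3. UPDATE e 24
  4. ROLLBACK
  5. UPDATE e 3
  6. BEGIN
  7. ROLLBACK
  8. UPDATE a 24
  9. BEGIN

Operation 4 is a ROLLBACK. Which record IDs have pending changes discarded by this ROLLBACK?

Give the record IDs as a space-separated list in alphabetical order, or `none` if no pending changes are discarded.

Initial committed: {a=2, d=15, e=16}
Op 1: UPDATE d=18 (auto-commit; committed d=18)
Op 2: BEGIN: in_txn=True, pending={}
Op 3: UPDATE e=24 (pending; pending now {e=24})
Op 4: ROLLBACK: discarded pending ['e']; in_txn=False
Op 5: UPDATE e=3 (auto-commit; committed e=3)
Op 6: BEGIN: in_txn=True, pending={}
Op 7: ROLLBACK: discarded pending []; in_txn=False
Op 8: UPDATE a=24 (auto-commit; committed a=24)
Op 9: BEGIN: in_txn=True, pending={}
ROLLBACK at op 4 discards: ['e']

Answer: e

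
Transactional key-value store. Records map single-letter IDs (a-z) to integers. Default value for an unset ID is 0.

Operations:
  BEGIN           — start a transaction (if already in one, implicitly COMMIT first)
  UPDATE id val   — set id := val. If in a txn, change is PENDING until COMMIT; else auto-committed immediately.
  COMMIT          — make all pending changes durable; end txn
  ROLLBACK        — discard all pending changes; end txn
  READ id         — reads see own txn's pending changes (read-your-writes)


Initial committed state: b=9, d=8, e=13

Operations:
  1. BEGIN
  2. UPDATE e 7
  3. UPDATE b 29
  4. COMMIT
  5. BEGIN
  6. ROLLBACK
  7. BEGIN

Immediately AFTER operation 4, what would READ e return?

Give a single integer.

Initial committed: {b=9, d=8, e=13}
Op 1: BEGIN: in_txn=True, pending={}
Op 2: UPDATE e=7 (pending; pending now {e=7})
Op 3: UPDATE b=29 (pending; pending now {b=29, e=7})
Op 4: COMMIT: merged ['b', 'e'] into committed; committed now {b=29, d=8, e=7}
After op 4: visible(e) = 7 (pending={}, committed={b=29, d=8, e=7})

Answer: 7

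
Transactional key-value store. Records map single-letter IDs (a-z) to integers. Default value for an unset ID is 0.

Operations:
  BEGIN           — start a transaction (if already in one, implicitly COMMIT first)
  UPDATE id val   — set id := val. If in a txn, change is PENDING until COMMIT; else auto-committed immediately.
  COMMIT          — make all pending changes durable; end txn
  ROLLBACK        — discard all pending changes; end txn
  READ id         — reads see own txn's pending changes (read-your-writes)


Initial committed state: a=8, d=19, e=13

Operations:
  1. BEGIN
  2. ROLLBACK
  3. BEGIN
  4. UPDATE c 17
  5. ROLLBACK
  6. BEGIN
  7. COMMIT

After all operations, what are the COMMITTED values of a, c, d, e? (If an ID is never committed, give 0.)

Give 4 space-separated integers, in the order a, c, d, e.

Answer: 8 0 19 13

Derivation:
Initial committed: {a=8, d=19, e=13}
Op 1: BEGIN: in_txn=True, pending={}
Op 2: ROLLBACK: discarded pending []; in_txn=False
Op 3: BEGIN: in_txn=True, pending={}
Op 4: UPDATE c=17 (pending; pending now {c=17})
Op 5: ROLLBACK: discarded pending ['c']; in_txn=False
Op 6: BEGIN: in_txn=True, pending={}
Op 7: COMMIT: merged [] into committed; committed now {a=8, d=19, e=13}
Final committed: {a=8, d=19, e=13}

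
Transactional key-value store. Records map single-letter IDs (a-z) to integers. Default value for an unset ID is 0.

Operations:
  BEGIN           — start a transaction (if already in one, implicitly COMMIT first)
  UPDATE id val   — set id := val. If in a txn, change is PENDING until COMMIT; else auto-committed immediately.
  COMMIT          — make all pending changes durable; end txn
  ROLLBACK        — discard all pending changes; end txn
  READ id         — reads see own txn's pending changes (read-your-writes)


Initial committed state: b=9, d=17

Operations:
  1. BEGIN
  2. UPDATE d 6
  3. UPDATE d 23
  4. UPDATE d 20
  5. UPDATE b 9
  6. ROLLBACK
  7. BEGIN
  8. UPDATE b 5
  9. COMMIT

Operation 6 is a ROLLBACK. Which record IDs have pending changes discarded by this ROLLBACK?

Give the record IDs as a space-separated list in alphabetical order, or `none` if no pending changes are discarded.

Initial committed: {b=9, d=17}
Op 1: BEGIN: in_txn=True, pending={}
Op 2: UPDATE d=6 (pending; pending now {d=6})
Op 3: UPDATE d=23 (pending; pending now {d=23})
Op 4: UPDATE d=20 (pending; pending now {d=20})
Op 5: UPDATE b=9 (pending; pending now {b=9, d=20})
Op 6: ROLLBACK: discarded pending ['b', 'd']; in_txn=False
Op 7: BEGIN: in_txn=True, pending={}
Op 8: UPDATE b=5 (pending; pending now {b=5})
Op 9: COMMIT: merged ['b'] into committed; committed now {b=5, d=17}
ROLLBACK at op 6 discards: ['b', 'd']

Answer: b d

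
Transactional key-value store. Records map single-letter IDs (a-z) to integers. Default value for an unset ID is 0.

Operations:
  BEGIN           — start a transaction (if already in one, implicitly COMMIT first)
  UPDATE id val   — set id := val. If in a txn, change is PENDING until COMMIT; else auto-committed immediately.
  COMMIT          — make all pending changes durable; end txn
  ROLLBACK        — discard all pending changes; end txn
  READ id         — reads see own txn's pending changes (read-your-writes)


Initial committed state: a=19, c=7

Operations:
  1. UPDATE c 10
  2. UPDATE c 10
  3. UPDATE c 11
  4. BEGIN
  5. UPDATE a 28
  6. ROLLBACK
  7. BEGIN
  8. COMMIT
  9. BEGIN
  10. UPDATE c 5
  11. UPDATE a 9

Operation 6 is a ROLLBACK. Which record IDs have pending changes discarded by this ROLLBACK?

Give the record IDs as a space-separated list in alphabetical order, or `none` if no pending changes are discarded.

Initial committed: {a=19, c=7}
Op 1: UPDATE c=10 (auto-commit; committed c=10)
Op 2: UPDATE c=10 (auto-commit; committed c=10)
Op 3: UPDATE c=11 (auto-commit; committed c=11)
Op 4: BEGIN: in_txn=True, pending={}
Op 5: UPDATE a=28 (pending; pending now {a=28})
Op 6: ROLLBACK: discarded pending ['a']; in_txn=False
Op 7: BEGIN: in_txn=True, pending={}
Op 8: COMMIT: merged [] into committed; committed now {a=19, c=11}
Op 9: BEGIN: in_txn=True, pending={}
Op 10: UPDATE c=5 (pending; pending now {c=5})
Op 11: UPDATE a=9 (pending; pending now {a=9, c=5})
ROLLBACK at op 6 discards: ['a']

Answer: a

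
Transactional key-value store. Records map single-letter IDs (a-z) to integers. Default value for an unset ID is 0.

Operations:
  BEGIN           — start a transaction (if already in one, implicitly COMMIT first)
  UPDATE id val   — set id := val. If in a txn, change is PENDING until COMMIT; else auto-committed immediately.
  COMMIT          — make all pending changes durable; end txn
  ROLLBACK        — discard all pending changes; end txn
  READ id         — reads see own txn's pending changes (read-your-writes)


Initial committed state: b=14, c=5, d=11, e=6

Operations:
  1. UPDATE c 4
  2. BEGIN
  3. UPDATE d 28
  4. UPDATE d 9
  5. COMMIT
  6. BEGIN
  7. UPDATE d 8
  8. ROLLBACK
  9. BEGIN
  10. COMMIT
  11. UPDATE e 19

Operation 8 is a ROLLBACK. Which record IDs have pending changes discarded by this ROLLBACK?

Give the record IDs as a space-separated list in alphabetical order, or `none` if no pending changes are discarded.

Initial committed: {b=14, c=5, d=11, e=6}
Op 1: UPDATE c=4 (auto-commit; committed c=4)
Op 2: BEGIN: in_txn=True, pending={}
Op 3: UPDATE d=28 (pending; pending now {d=28})
Op 4: UPDATE d=9 (pending; pending now {d=9})
Op 5: COMMIT: merged ['d'] into committed; committed now {b=14, c=4, d=9, e=6}
Op 6: BEGIN: in_txn=True, pending={}
Op 7: UPDATE d=8 (pending; pending now {d=8})
Op 8: ROLLBACK: discarded pending ['d']; in_txn=False
Op 9: BEGIN: in_txn=True, pending={}
Op 10: COMMIT: merged [] into committed; committed now {b=14, c=4, d=9, e=6}
Op 11: UPDATE e=19 (auto-commit; committed e=19)
ROLLBACK at op 8 discards: ['d']

Answer: d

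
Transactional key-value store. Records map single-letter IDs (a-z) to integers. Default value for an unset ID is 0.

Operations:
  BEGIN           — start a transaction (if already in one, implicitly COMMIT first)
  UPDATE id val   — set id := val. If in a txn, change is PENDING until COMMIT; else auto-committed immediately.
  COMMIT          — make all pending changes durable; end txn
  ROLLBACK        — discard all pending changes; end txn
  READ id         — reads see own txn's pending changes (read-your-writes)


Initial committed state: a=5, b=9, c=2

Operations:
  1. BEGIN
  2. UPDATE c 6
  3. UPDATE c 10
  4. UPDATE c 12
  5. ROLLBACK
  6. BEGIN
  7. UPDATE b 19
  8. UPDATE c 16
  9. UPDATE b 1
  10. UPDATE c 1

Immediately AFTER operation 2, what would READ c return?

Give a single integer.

Initial committed: {a=5, b=9, c=2}
Op 1: BEGIN: in_txn=True, pending={}
Op 2: UPDATE c=6 (pending; pending now {c=6})
After op 2: visible(c) = 6 (pending={c=6}, committed={a=5, b=9, c=2})

Answer: 6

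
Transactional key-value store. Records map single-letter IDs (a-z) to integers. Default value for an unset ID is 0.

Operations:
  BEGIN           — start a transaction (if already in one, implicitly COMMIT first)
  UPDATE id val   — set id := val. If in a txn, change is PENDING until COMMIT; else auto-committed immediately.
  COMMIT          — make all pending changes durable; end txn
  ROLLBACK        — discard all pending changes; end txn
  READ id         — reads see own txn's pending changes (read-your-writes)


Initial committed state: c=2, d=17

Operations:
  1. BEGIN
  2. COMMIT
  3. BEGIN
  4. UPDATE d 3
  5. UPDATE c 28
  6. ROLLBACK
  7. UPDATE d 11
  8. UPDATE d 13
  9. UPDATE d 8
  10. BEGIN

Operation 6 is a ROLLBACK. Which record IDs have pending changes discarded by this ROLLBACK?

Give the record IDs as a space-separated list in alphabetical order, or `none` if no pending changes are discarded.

Initial committed: {c=2, d=17}
Op 1: BEGIN: in_txn=True, pending={}
Op 2: COMMIT: merged [] into committed; committed now {c=2, d=17}
Op 3: BEGIN: in_txn=True, pending={}
Op 4: UPDATE d=3 (pending; pending now {d=3})
Op 5: UPDATE c=28 (pending; pending now {c=28, d=3})
Op 6: ROLLBACK: discarded pending ['c', 'd']; in_txn=False
Op 7: UPDATE d=11 (auto-commit; committed d=11)
Op 8: UPDATE d=13 (auto-commit; committed d=13)
Op 9: UPDATE d=8 (auto-commit; committed d=8)
Op 10: BEGIN: in_txn=True, pending={}
ROLLBACK at op 6 discards: ['c', 'd']

Answer: c d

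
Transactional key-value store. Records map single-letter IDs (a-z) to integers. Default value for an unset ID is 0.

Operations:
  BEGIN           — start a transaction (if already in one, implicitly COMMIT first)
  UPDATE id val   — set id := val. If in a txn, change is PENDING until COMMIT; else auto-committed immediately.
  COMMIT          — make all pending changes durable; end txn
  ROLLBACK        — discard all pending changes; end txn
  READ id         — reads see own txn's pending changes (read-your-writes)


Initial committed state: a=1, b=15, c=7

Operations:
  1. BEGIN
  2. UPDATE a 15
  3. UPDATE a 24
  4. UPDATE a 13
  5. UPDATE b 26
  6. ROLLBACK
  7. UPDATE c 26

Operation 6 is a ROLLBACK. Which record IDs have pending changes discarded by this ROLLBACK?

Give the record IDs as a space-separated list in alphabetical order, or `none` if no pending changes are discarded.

Initial committed: {a=1, b=15, c=7}
Op 1: BEGIN: in_txn=True, pending={}
Op 2: UPDATE a=15 (pending; pending now {a=15})
Op 3: UPDATE a=24 (pending; pending now {a=24})
Op 4: UPDATE a=13 (pending; pending now {a=13})
Op 5: UPDATE b=26 (pending; pending now {a=13, b=26})
Op 6: ROLLBACK: discarded pending ['a', 'b']; in_txn=False
Op 7: UPDATE c=26 (auto-commit; committed c=26)
ROLLBACK at op 6 discards: ['a', 'b']

Answer: a b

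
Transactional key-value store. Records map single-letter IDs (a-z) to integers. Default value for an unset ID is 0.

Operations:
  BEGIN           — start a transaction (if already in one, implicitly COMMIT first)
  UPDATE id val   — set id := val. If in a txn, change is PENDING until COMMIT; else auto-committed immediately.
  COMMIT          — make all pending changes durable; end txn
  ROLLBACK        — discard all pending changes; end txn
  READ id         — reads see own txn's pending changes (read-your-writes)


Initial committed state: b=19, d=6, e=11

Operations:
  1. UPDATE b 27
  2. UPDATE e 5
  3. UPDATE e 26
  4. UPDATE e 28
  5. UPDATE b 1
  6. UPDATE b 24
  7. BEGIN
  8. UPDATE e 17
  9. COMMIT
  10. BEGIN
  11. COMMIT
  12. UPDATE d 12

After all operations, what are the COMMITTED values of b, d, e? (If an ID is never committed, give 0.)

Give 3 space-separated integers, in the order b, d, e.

Answer: 24 12 17

Derivation:
Initial committed: {b=19, d=6, e=11}
Op 1: UPDATE b=27 (auto-commit; committed b=27)
Op 2: UPDATE e=5 (auto-commit; committed e=5)
Op 3: UPDATE e=26 (auto-commit; committed e=26)
Op 4: UPDATE e=28 (auto-commit; committed e=28)
Op 5: UPDATE b=1 (auto-commit; committed b=1)
Op 6: UPDATE b=24 (auto-commit; committed b=24)
Op 7: BEGIN: in_txn=True, pending={}
Op 8: UPDATE e=17 (pending; pending now {e=17})
Op 9: COMMIT: merged ['e'] into committed; committed now {b=24, d=6, e=17}
Op 10: BEGIN: in_txn=True, pending={}
Op 11: COMMIT: merged [] into committed; committed now {b=24, d=6, e=17}
Op 12: UPDATE d=12 (auto-commit; committed d=12)
Final committed: {b=24, d=12, e=17}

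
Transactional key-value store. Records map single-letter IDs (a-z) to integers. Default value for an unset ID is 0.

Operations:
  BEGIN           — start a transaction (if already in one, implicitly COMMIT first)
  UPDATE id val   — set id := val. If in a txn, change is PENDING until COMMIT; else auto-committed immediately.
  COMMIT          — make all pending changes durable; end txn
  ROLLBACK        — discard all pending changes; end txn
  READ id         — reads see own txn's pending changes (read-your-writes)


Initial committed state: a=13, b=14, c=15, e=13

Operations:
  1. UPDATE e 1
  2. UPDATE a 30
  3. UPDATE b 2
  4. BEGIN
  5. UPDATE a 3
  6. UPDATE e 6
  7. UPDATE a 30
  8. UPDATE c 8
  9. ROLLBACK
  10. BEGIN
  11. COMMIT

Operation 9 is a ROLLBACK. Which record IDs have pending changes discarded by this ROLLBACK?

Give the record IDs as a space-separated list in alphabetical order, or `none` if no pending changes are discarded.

Initial committed: {a=13, b=14, c=15, e=13}
Op 1: UPDATE e=1 (auto-commit; committed e=1)
Op 2: UPDATE a=30 (auto-commit; committed a=30)
Op 3: UPDATE b=2 (auto-commit; committed b=2)
Op 4: BEGIN: in_txn=True, pending={}
Op 5: UPDATE a=3 (pending; pending now {a=3})
Op 6: UPDATE e=6 (pending; pending now {a=3, e=6})
Op 7: UPDATE a=30 (pending; pending now {a=30, e=6})
Op 8: UPDATE c=8 (pending; pending now {a=30, c=8, e=6})
Op 9: ROLLBACK: discarded pending ['a', 'c', 'e']; in_txn=False
Op 10: BEGIN: in_txn=True, pending={}
Op 11: COMMIT: merged [] into committed; committed now {a=30, b=2, c=15, e=1}
ROLLBACK at op 9 discards: ['a', 'c', 'e']

Answer: a c e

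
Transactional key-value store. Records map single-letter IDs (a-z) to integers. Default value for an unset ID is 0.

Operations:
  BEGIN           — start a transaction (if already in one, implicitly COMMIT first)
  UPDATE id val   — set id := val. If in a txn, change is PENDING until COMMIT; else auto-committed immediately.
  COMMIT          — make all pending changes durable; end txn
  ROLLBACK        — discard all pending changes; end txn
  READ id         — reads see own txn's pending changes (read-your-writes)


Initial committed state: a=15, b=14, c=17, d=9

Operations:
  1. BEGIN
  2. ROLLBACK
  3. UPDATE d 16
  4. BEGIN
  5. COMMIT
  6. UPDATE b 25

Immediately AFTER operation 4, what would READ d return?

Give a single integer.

Initial committed: {a=15, b=14, c=17, d=9}
Op 1: BEGIN: in_txn=True, pending={}
Op 2: ROLLBACK: discarded pending []; in_txn=False
Op 3: UPDATE d=16 (auto-commit; committed d=16)
Op 4: BEGIN: in_txn=True, pending={}
After op 4: visible(d) = 16 (pending={}, committed={a=15, b=14, c=17, d=16})

Answer: 16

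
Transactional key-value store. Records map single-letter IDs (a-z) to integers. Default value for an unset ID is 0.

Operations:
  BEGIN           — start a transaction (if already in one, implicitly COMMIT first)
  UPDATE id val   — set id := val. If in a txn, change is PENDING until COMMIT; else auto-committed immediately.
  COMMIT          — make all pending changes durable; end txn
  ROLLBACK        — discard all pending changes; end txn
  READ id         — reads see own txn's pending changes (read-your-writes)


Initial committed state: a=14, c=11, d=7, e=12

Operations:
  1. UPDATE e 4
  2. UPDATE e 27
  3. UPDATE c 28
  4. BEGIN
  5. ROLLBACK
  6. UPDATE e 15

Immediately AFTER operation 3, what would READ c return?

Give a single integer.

Initial committed: {a=14, c=11, d=7, e=12}
Op 1: UPDATE e=4 (auto-commit; committed e=4)
Op 2: UPDATE e=27 (auto-commit; committed e=27)
Op 3: UPDATE c=28 (auto-commit; committed c=28)
After op 3: visible(c) = 28 (pending={}, committed={a=14, c=28, d=7, e=27})

Answer: 28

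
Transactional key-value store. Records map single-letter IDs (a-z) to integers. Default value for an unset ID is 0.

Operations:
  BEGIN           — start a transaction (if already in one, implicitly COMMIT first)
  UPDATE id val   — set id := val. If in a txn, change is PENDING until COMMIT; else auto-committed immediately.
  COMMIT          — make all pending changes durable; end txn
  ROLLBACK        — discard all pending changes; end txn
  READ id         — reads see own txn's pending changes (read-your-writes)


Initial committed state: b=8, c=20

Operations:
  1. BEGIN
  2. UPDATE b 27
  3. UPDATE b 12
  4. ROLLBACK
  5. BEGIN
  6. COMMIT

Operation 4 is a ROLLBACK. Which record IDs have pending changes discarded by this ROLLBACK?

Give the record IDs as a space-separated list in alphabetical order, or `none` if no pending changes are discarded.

Answer: b

Derivation:
Initial committed: {b=8, c=20}
Op 1: BEGIN: in_txn=True, pending={}
Op 2: UPDATE b=27 (pending; pending now {b=27})
Op 3: UPDATE b=12 (pending; pending now {b=12})
Op 4: ROLLBACK: discarded pending ['b']; in_txn=False
Op 5: BEGIN: in_txn=True, pending={}
Op 6: COMMIT: merged [] into committed; committed now {b=8, c=20}
ROLLBACK at op 4 discards: ['b']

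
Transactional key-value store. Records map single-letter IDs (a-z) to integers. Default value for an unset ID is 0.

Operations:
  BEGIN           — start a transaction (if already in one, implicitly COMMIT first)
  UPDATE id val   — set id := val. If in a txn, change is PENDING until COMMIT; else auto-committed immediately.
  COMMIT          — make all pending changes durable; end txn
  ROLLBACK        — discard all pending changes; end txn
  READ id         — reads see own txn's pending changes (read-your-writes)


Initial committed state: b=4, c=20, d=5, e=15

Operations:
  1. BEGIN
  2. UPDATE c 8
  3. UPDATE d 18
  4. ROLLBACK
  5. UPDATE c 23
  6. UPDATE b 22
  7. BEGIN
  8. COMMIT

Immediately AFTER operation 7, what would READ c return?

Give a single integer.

Initial committed: {b=4, c=20, d=5, e=15}
Op 1: BEGIN: in_txn=True, pending={}
Op 2: UPDATE c=8 (pending; pending now {c=8})
Op 3: UPDATE d=18 (pending; pending now {c=8, d=18})
Op 4: ROLLBACK: discarded pending ['c', 'd']; in_txn=False
Op 5: UPDATE c=23 (auto-commit; committed c=23)
Op 6: UPDATE b=22 (auto-commit; committed b=22)
Op 7: BEGIN: in_txn=True, pending={}
After op 7: visible(c) = 23 (pending={}, committed={b=22, c=23, d=5, e=15})

Answer: 23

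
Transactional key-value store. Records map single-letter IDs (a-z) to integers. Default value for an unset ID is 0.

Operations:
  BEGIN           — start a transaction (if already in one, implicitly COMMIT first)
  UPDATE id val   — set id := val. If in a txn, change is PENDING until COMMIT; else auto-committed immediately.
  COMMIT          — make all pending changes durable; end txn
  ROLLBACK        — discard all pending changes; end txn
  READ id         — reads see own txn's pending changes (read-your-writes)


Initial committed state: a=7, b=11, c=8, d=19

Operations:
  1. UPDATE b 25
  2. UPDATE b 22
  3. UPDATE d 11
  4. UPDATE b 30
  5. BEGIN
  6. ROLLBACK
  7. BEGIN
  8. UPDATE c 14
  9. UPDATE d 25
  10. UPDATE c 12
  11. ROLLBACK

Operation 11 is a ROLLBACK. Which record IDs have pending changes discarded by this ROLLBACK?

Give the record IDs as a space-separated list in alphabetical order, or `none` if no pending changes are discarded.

Answer: c d

Derivation:
Initial committed: {a=7, b=11, c=8, d=19}
Op 1: UPDATE b=25 (auto-commit; committed b=25)
Op 2: UPDATE b=22 (auto-commit; committed b=22)
Op 3: UPDATE d=11 (auto-commit; committed d=11)
Op 4: UPDATE b=30 (auto-commit; committed b=30)
Op 5: BEGIN: in_txn=True, pending={}
Op 6: ROLLBACK: discarded pending []; in_txn=False
Op 7: BEGIN: in_txn=True, pending={}
Op 8: UPDATE c=14 (pending; pending now {c=14})
Op 9: UPDATE d=25 (pending; pending now {c=14, d=25})
Op 10: UPDATE c=12 (pending; pending now {c=12, d=25})
Op 11: ROLLBACK: discarded pending ['c', 'd']; in_txn=False
ROLLBACK at op 11 discards: ['c', 'd']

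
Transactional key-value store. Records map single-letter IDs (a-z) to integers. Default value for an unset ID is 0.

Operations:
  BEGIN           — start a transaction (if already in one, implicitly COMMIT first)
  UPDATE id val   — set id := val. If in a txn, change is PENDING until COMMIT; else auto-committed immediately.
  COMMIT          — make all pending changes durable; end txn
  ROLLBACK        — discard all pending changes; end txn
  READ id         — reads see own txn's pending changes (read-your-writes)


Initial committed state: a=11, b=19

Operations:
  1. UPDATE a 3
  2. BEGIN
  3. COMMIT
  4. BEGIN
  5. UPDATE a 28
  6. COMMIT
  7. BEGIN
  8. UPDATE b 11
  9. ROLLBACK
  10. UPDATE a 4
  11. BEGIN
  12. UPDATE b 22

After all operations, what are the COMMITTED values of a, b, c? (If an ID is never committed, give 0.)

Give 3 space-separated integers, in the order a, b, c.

Answer: 4 19 0

Derivation:
Initial committed: {a=11, b=19}
Op 1: UPDATE a=3 (auto-commit; committed a=3)
Op 2: BEGIN: in_txn=True, pending={}
Op 3: COMMIT: merged [] into committed; committed now {a=3, b=19}
Op 4: BEGIN: in_txn=True, pending={}
Op 5: UPDATE a=28 (pending; pending now {a=28})
Op 6: COMMIT: merged ['a'] into committed; committed now {a=28, b=19}
Op 7: BEGIN: in_txn=True, pending={}
Op 8: UPDATE b=11 (pending; pending now {b=11})
Op 9: ROLLBACK: discarded pending ['b']; in_txn=False
Op 10: UPDATE a=4 (auto-commit; committed a=4)
Op 11: BEGIN: in_txn=True, pending={}
Op 12: UPDATE b=22 (pending; pending now {b=22})
Final committed: {a=4, b=19}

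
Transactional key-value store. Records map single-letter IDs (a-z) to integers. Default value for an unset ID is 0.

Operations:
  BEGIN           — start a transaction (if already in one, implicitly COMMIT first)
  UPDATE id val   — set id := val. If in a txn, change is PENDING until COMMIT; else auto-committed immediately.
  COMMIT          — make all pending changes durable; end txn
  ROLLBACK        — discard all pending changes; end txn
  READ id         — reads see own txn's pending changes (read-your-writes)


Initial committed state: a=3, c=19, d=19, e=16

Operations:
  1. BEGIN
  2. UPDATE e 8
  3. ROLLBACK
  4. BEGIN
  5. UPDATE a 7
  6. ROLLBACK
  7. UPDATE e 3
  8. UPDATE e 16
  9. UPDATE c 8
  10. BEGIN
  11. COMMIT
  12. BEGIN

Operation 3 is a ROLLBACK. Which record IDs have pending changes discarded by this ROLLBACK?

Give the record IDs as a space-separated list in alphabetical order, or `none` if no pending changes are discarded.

Answer: e

Derivation:
Initial committed: {a=3, c=19, d=19, e=16}
Op 1: BEGIN: in_txn=True, pending={}
Op 2: UPDATE e=8 (pending; pending now {e=8})
Op 3: ROLLBACK: discarded pending ['e']; in_txn=False
Op 4: BEGIN: in_txn=True, pending={}
Op 5: UPDATE a=7 (pending; pending now {a=7})
Op 6: ROLLBACK: discarded pending ['a']; in_txn=False
Op 7: UPDATE e=3 (auto-commit; committed e=3)
Op 8: UPDATE e=16 (auto-commit; committed e=16)
Op 9: UPDATE c=8 (auto-commit; committed c=8)
Op 10: BEGIN: in_txn=True, pending={}
Op 11: COMMIT: merged [] into committed; committed now {a=3, c=8, d=19, e=16}
Op 12: BEGIN: in_txn=True, pending={}
ROLLBACK at op 3 discards: ['e']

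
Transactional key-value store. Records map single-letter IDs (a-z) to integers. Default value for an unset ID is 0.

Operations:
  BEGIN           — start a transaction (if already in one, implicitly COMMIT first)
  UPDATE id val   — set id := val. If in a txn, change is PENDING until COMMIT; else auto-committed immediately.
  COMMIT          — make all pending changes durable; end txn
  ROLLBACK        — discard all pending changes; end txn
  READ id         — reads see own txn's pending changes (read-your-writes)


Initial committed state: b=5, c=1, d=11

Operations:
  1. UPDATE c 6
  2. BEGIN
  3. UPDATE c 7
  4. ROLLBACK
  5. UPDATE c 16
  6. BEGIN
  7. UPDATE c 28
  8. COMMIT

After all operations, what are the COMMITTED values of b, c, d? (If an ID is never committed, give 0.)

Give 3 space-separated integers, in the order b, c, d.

Initial committed: {b=5, c=1, d=11}
Op 1: UPDATE c=6 (auto-commit; committed c=6)
Op 2: BEGIN: in_txn=True, pending={}
Op 3: UPDATE c=7 (pending; pending now {c=7})
Op 4: ROLLBACK: discarded pending ['c']; in_txn=False
Op 5: UPDATE c=16 (auto-commit; committed c=16)
Op 6: BEGIN: in_txn=True, pending={}
Op 7: UPDATE c=28 (pending; pending now {c=28})
Op 8: COMMIT: merged ['c'] into committed; committed now {b=5, c=28, d=11}
Final committed: {b=5, c=28, d=11}

Answer: 5 28 11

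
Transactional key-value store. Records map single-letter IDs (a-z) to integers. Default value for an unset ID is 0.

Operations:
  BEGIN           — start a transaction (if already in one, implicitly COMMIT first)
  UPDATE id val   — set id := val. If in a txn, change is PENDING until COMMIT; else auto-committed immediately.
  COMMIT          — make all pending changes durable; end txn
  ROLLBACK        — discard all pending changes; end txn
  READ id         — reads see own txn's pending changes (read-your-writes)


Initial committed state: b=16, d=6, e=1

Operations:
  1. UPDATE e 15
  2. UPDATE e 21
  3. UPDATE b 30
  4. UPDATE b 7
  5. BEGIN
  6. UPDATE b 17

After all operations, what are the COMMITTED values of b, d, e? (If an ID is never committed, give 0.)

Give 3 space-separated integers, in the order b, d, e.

Answer: 7 6 21

Derivation:
Initial committed: {b=16, d=6, e=1}
Op 1: UPDATE e=15 (auto-commit; committed e=15)
Op 2: UPDATE e=21 (auto-commit; committed e=21)
Op 3: UPDATE b=30 (auto-commit; committed b=30)
Op 4: UPDATE b=7 (auto-commit; committed b=7)
Op 5: BEGIN: in_txn=True, pending={}
Op 6: UPDATE b=17 (pending; pending now {b=17})
Final committed: {b=7, d=6, e=21}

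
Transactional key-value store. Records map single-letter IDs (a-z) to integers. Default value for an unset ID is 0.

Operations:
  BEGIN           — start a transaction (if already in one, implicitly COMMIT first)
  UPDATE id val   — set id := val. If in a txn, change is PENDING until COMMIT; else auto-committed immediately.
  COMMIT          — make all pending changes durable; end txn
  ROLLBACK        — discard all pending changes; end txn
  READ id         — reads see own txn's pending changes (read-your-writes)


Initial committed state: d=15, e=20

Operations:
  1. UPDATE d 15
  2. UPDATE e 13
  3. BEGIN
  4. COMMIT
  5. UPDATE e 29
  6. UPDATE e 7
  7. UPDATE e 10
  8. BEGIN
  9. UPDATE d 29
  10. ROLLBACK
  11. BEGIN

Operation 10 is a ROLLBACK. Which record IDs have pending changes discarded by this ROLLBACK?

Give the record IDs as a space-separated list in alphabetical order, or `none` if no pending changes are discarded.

Initial committed: {d=15, e=20}
Op 1: UPDATE d=15 (auto-commit; committed d=15)
Op 2: UPDATE e=13 (auto-commit; committed e=13)
Op 3: BEGIN: in_txn=True, pending={}
Op 4: COMMIT: merged [] into committed; committed now {d=15, e=13}
Op 5: UPDATE e=29 (auto-commit; committed e=29)
Op 6: UPDATE e=7 (auto-commit; committed e=7)
Op 7: UPDATE e=10 (auto-commit; committed e=10)
Op 8: BEGIN: in_txn=True, pending={}
Op 9: UPDATE d=29 (pending; pending now {d=29})
Op 10: ROLLBACK: discarded pending ['d']; in_txn=False
Op 11: BEGIN: in_txn=True, pending={}
ROLLBACK at op 10 discards: ['d']

Answer: d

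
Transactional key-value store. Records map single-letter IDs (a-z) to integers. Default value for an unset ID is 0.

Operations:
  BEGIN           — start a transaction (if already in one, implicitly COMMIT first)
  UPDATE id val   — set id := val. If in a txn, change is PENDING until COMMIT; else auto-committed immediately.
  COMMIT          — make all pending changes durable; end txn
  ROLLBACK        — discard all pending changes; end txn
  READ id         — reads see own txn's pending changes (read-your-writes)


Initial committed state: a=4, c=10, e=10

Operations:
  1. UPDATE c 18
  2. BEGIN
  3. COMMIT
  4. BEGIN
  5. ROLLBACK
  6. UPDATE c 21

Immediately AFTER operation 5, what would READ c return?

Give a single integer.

Answer: 18

Derivation:
Initial committed: {a=4, c=10, e=10}
Op 1: UPDATE c=18 (auto-commit; committed c=18)
Op 2: BEGIN: in_txn=True, pending={}
Op 3: COMMIT: merged [] into committed; committed now {a=4, c=18, e=10}
Op 4: BEGIN: in_txn=True, pending={}
Op 5: ROLLBACK: discarded pending []; in_txn=False
After op 5: visible(c) = 18 (pending={}, committed={a=4, c=18, e=10})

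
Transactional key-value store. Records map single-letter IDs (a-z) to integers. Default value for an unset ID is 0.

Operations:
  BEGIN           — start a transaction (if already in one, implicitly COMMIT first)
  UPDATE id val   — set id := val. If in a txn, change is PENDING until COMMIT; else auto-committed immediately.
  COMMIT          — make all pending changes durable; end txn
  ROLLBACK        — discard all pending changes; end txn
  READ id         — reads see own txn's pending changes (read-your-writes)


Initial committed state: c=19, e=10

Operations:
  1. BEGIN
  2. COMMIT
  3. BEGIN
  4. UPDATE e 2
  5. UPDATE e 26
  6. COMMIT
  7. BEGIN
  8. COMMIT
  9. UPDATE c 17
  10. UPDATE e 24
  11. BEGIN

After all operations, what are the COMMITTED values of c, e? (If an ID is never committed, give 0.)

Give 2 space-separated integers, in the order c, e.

Initial committed: {c=19, e=10}
Op 1: BEGIN: in_txn=True, pending={}
Op 2: COMMIT: merged [] into committed; committed now {c=19, e=10}
Op 3: BEGIN: in_txn=True, pending={}
Op 4: UPDATE e=2 (pending; pending now {e=2})
Op 5: UPDATE e=26 (pending; pending now {e=26})
Op 6: COMMIT: merged ['e'] into committed; committed now {c=19, e=26}
Op 7: BEGIN: in_txn=True, pending={}
Op 8: COMMIT: merged [] into committed; committed now {c=19, e=26}
Op 9: UPDATE c=17 (auto-commit; committed c=17)
Op 10: UPDATE e=24 (auto-commit; committed e=24)
Op 11: BEGIN: in_txn=True, pending={}
Final committed: {c=17, e=24}

Answer: 17 24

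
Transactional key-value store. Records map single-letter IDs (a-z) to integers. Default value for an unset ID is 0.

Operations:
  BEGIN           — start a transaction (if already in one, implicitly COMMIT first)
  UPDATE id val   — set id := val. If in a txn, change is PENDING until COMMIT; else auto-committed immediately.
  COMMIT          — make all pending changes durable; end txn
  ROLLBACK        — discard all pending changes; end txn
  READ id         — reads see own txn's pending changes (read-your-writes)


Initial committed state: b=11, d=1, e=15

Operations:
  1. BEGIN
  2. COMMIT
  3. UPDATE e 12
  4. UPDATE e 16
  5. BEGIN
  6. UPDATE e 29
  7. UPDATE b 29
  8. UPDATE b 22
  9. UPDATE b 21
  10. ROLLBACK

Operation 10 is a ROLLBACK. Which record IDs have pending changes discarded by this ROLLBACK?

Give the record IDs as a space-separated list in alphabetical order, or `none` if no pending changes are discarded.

Initial committed: {b=11, d=1, e=15}
Op 1: BEGIN: in_txn=True, pending={}
Op 2: COMMIT: merged [] into committed; committed now {b=11, d=1, e=15}
Op 3: UPDATE e=12 (auto-commit; committed e=12)
Op 4: UPDATE e=16 (auto-commit; committed e=16)
Op 5: BEGIN: in_txn=True, pending={}
Op 6: UPDATE e=29 (pending; pending now {e=29})
Op 7: UPDATE b=29 (pending; pending now {b=29, e=29})
Op 8: UPDATE b=22 (pending; pending now {b=22, e=29})
Op 9: UPDATE b=21 (pending; pending now {b=21, e=29})
Op 10: ROLLBACK: discarded pending ['b', 'e']; in_txn=False
ROLLBACK at op 10 discards: ['b', 'e']

Answer: b e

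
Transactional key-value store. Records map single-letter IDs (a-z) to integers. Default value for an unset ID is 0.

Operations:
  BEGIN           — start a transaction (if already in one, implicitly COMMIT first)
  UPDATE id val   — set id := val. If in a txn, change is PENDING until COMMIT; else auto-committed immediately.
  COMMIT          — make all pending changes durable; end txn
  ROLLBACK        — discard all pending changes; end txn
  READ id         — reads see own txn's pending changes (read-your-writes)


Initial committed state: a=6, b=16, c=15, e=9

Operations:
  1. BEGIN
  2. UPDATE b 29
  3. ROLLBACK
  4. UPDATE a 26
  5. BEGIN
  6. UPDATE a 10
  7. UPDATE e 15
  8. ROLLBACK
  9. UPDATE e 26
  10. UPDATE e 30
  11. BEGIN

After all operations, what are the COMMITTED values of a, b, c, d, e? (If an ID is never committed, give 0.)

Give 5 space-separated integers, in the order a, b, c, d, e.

Answer: 26 16 15 0 30

Derivation:
Initial committed: {a=6, b=16, c=15, e=9}
Op 1: BEGIN: in_txn=True, pending={}
Op 2: UPDATE b=29 (pending; pending now {b=29})
Op 3: ROLLBACK: discarded pending ['b']; in_txn=False
Op 4: UPDATE a=26 (auto-commit; committed a=26)
Op 5: BEGIN: in_txn=True, pending={}
Op 6: UPDATE a=10 (pending; pending now {a=10})
Op 7: UPDATE e=15 (pending; pending now {a=10, e=15})
Op 8: ROLLBACK: discarded pending ['a', 'e']; in_txn=False
Op 9: UPDATE e=26 (auto-commit; committed e=26)
Op 10: UPDATE e=30 (auto-commit; committed e=30)
Op 11: BEGIN: in_txn=True, pending={}
Final committed: {a=26, b=16, c=15, e=30}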